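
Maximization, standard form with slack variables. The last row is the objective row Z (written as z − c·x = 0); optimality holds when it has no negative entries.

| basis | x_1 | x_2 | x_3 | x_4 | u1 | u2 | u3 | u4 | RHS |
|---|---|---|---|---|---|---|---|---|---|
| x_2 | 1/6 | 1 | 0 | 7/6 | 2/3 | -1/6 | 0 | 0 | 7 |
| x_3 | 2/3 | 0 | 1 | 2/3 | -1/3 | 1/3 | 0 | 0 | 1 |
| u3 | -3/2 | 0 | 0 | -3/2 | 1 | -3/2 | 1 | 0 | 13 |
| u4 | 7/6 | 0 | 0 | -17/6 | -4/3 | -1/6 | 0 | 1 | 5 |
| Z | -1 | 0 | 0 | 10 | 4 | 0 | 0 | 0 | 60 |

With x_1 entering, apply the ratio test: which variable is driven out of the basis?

Column x_1 entries and ratios — x_2: 7/(1/6) = 42; x_3: 1/(2/3) = 3/2; u3: -3/2 ≤ 0, skip; u4: 5/(7/6) = 30/7.
Smallest ratio is 3/2 in the row of x_3, so x_3 leaves.

x_3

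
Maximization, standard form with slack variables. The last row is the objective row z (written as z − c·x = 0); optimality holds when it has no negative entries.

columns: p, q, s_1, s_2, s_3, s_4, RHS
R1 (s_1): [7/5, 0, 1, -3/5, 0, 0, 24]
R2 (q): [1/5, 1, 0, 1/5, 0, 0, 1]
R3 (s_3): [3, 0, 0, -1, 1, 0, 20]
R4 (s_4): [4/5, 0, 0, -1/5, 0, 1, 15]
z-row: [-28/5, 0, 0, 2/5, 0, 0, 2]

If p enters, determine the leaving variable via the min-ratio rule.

Column p entries and ratios — s_1: 24/(7/5) = 120/7; q: 1/(1/5) = 5; s_3: 20/3 = 20/3; s_4: 15/(4/5) = 75/4.
Smallest ratio is 5 in the row of q, so q leaves.

q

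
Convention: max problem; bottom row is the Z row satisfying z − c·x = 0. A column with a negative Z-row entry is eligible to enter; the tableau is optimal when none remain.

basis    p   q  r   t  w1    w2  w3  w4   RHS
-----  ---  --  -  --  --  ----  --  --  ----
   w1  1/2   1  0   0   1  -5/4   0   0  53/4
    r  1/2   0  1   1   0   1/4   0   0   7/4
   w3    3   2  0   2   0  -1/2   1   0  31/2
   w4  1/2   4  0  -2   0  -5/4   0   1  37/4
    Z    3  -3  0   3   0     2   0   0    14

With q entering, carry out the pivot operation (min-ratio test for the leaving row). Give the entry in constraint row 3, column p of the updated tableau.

11/4

Ratio test on column q — row 1: (53/4)/1 = 53/4; row 2: entry 0 ≤ 0; row 3: (31/2)/2 = 31/4; row 4: (37/4)/4 = 37/16. Minimum is 37/16 at row 4 (w4 leaves); pivot element 4.
Divide row 4 by 4; eliminate column q from the other rows.
Row 3 update in column p: 3 − 2·(1/8) = 11/4.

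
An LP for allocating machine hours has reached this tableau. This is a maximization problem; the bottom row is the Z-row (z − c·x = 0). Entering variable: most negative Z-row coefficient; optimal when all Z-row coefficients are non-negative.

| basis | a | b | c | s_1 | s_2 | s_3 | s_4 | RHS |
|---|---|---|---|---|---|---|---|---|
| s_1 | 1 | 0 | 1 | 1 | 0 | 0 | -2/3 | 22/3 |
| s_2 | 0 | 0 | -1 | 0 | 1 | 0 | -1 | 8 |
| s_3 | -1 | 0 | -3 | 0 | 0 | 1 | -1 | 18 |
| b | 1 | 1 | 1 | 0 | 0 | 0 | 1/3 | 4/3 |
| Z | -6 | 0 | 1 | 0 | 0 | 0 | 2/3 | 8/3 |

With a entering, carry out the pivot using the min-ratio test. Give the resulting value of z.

Ratio test on column a — row 1: (22/3)/1 = 22/3; row 2: entry 0 ≤ 0; row 3: entry -1 ≤ 0; row 4: (4/3)/1 = 4/3. Minimum is 4/3 at row 4 (b leaves); pivot element 1.
Pivot on row 4; the Z-row RHS becomes 8/3 − (-6)·(4/3) = 32/3.

32/3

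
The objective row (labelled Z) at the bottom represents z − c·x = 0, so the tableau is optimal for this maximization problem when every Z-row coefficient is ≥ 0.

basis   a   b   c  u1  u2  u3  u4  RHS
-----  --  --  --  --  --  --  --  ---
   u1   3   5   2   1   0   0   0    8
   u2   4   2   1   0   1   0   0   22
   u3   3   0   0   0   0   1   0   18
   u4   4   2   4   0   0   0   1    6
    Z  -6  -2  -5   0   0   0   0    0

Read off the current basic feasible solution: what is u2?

22

u2 is basic (row 2); its value is the RHS of that row, 22.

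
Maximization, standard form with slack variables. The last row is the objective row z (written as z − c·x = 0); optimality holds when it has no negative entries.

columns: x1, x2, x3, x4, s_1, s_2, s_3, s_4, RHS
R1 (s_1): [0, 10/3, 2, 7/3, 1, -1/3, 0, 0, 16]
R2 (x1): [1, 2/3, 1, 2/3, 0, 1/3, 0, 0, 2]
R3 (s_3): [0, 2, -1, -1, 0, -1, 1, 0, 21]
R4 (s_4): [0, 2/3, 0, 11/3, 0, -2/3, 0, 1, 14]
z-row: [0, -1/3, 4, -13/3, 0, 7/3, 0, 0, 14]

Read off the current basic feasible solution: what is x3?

0

x3 is not in the basis, so in the current basic feasible solution x3 = 0.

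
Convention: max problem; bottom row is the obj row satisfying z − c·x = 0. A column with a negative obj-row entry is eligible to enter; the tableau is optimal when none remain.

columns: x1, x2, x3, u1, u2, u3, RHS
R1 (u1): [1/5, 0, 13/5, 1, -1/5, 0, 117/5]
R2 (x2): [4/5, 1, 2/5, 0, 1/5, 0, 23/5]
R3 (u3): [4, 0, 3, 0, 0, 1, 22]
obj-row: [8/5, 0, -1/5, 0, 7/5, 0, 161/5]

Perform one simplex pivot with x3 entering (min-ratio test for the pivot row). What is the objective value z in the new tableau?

101/3

Ratio test on column x3 — row 1: (117/5)/(13/5) = 9; row 2: (23/5)/(2/5) = 23/2; row 3: 22/3 = 22/3. Minimum is 22/3 at row 3 (u3 leaves); pivot element 3.
Pivot on row 3; the obj-row RHS becomes 161/5 − (-1/5)·(22/3) = 101/3.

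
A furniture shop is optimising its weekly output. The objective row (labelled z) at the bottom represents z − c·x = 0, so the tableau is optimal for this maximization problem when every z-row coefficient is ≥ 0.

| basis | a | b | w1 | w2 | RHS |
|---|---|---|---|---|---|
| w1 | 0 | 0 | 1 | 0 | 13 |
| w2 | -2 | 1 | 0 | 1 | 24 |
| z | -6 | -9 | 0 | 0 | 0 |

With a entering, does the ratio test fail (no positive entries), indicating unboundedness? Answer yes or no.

Every constraint-row entry in column a is ≤ 0, so increasing a is unbounded.

yes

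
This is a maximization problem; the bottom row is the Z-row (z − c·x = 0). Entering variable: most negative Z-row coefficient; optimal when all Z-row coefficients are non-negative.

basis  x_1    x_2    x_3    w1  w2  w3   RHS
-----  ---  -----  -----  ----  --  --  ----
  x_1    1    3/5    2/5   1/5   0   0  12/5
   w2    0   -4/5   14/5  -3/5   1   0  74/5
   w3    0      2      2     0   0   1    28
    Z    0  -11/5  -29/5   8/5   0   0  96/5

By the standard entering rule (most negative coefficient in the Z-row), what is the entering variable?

x_3

Negative Z-row entries: x_2: -11/5, x_3: -29/5.
The most negative is -29/5 in column x_3, so x_3 enters.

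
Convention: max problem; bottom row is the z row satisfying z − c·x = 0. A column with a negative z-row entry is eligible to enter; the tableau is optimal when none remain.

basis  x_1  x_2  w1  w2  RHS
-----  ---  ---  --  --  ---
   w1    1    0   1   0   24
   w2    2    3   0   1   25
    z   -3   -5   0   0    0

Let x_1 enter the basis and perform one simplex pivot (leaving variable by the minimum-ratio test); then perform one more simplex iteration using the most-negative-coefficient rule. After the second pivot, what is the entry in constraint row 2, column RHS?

Ratio test on column x_1 — row 1: 24/1 = 24; row 2: 25/2 = 25/2. Minimum is 25/2 at row 2 (w2 leaves); pivot element 2.
Divide row 2 by 2; eliminate column x_1 from the other rows.
Second iteration: most negative z-row entry is -1/2 in column x_2, so x_2 enters.
Ratio test on column x_2 — row 1: entry -3/2 ≤ 0; row 2: (25/2)/(3/2) = 25/3. Minimum is 25/3 at row 2 (x_1 leaves); pivot element 3/2.
Divide row 2 by 3/2; eliminate column x_2 from the other rows.
After both pivots, the entry at constraint row 2, column RHS is 25/3.

25/3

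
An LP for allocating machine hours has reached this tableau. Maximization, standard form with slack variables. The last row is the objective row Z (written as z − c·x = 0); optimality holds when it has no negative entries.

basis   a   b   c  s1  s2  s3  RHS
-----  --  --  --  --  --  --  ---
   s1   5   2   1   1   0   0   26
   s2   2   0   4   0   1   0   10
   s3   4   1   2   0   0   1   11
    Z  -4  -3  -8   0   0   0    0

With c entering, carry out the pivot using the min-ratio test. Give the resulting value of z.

20

Ratio test on column c — row 1: 26/1 = 26; row 2: 10/4 = 5/2; row 3: 11/2 = 11/2. Minimum is 5/2 at row 2 (s2 leaves); pivot element 4.
Pivot on row 2; the Z-row RHS becomes 0 − (-8)·(5/2) = 20.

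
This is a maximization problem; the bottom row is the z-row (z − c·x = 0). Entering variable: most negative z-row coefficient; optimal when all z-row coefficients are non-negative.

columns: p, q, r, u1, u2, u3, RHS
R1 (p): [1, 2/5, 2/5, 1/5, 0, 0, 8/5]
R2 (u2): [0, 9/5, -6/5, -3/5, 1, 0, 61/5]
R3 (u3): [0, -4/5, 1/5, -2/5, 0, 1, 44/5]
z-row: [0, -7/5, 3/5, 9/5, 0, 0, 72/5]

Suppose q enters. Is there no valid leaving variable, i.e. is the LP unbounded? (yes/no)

Column q has positive entries in row(s) 1, 2, so the ratio test bounds it — not unbounded.

no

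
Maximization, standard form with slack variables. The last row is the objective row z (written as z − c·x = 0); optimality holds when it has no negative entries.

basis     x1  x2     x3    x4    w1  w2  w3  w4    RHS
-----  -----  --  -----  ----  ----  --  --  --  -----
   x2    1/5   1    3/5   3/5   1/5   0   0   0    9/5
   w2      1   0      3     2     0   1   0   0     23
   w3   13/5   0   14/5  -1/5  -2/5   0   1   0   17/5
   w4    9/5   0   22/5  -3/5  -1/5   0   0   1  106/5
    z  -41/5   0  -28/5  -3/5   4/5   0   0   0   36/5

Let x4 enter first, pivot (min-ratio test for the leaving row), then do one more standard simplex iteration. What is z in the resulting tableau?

Ratio test on column x4 — row 1: (9/5)/(3/5) = 3; row 2: 23/2 = 23/2; row 3: entry -1/5 ≤ 0; row 4: entry -3/5 ≤ 0. Minimum is 3 at row 1 (x2 leaves); pivot element 3/5.
Pivot on row 1; the z-row RHS becomes 36/5 − (-3/5)·3 = 9.
Next entering variable (most negative z-row entry -8): x1.
Ratio test on column x1 — row 1: 3/(1/3) = 9; row 2: 17/(1/3) = 51; row 3: 4/(8/3) = 3/2; row 4: 23/2 = 23/2. Minimum is 3/2 at row 3 (w3 leaves); pivot element 8/3.
After the second pivot the z-row RHS is 9 − (-8)·(3/2) = 21.

21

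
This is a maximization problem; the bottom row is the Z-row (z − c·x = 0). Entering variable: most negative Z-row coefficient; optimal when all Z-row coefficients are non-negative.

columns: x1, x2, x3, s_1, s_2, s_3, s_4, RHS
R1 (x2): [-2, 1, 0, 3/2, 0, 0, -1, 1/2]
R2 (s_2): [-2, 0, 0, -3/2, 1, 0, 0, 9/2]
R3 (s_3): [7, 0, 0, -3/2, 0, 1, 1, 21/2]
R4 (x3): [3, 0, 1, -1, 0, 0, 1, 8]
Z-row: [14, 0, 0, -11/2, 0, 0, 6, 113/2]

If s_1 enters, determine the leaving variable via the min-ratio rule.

Column s_1 entries and ratios — x2: (1/2)/(3/2) = 1/3; s_2: -3/2 ≤ 0, skip; s_3: -3/2 ≤ 0, skip; x3: -1 ≤ 0, skip.
Smallest ratio is 1/3 in the row of x2, so x2 leaves.

x2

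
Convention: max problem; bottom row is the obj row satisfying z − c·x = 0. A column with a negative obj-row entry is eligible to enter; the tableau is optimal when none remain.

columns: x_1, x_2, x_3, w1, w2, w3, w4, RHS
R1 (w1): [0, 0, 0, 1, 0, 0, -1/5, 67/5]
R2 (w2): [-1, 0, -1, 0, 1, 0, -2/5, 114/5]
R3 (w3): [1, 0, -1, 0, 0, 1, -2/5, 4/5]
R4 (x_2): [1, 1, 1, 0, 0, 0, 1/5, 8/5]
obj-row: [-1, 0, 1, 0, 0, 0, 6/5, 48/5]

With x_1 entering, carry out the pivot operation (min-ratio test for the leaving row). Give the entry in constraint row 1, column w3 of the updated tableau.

Ratio test on column x_1 — row 1: entry 0 ≤ 0; row 2: entry -1 ≤ 0; row 3: (4/5)/1 = 4/5; row 4: (8/5)/1 = 8/5. Minimum is 4/5 at row 3 (w3 leaves); pivot element 1.
Divide row 3 by 1; eliminate column x_1 from the other rows.
Row 1 update in column w3: 0 − 0·1 = 0.

0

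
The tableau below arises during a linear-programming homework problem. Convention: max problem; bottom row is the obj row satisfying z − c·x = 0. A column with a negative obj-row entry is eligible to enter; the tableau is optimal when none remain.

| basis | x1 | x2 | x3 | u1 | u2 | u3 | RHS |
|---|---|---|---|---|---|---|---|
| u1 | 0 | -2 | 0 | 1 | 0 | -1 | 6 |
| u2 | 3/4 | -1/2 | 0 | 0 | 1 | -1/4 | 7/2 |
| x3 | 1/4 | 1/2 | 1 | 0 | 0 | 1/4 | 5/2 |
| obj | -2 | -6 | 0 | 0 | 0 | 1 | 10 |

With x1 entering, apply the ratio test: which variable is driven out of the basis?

Column x1 entries and ratios — u1: 0 ≤ 0, skip; u2: (7/2)/(3/4) = 14/3; x3: (5/2)/(1/4) = 10.
Smallest ratio is 14/3 in the row of u2, so u2 leaves.

u2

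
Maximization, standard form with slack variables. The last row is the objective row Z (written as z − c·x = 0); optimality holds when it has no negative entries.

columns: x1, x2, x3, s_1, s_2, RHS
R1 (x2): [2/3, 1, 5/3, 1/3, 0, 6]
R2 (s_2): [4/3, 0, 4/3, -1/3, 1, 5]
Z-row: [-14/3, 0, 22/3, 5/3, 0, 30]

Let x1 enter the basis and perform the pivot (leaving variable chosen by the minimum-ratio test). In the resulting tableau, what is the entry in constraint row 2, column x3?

Ratio test on column x1 — row 1: 6/(2/3) = 9; row 2: 5/(4/3) = 15/4. Minimum is 15/4 at row 2 (s_2 leaves); pivot element 4/3.
Divide row 2 by 4/3; eliminate column x1 from the other rows.
In the new row 2, the x3 entry is the old entry divided by the pivot: (4/3)/(4/3) = 1.

1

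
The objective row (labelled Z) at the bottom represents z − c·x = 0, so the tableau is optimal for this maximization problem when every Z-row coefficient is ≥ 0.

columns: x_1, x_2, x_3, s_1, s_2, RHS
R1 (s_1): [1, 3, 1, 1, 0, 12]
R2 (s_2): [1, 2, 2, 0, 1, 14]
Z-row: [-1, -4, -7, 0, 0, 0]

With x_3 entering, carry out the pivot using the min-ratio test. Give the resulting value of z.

Ratio test on column x_3 — row 1: 12/1 = 12; row 2: 14/2 = 7. Minimum is 7 at row 2 (s_2 leaves); pivot element 2.
Pivot on row 2; the Z-row RHS becomes 0 − (-7)·7 = 49.

49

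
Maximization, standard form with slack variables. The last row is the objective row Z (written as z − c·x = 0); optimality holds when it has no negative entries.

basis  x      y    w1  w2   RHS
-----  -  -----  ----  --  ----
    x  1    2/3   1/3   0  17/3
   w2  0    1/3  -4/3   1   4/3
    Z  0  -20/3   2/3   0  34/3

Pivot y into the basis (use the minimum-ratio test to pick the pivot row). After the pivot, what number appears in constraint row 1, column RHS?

3

Ratio test on column y — row 1: (17/3)/(2/3) = 17/2; row 2: (4/3)/(1/3) = 4. Minimum is 4 at row 2 (w2 leaves); pivot element 1/3.
Divide row 2 by 1/3; eliminate column y from the other rows.
Row 1 update in column RHS: 17/3 − (2/3)·4 = 3.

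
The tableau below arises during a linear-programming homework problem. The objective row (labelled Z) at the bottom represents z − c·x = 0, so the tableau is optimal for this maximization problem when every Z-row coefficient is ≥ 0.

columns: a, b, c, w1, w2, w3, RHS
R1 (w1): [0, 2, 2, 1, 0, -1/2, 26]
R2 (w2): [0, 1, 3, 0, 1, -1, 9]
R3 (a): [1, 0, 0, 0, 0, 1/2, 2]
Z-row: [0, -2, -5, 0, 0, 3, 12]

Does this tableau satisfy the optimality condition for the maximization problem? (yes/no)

no

The Z-row has a negative entry -5 in column c, so it is not optimal.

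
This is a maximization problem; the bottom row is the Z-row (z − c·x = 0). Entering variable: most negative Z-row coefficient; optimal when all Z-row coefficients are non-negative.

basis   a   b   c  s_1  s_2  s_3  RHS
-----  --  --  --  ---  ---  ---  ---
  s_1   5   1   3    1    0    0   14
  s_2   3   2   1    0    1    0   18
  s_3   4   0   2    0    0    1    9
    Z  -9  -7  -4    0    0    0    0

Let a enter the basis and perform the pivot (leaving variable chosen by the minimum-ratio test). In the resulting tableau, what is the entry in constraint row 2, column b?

2

Ratio test on column a — row 1: 14/5 = 14/5; row 2: 18/3 = 6; row 3: 9/4 = 9/4. Minimum is 9/4 at row 3 (s_3 leaves); pivot element 4.
Divide row 3 by 4; eliminate column a from the other rows.
Row 2 update in column b: 2 − 3·0 = 2.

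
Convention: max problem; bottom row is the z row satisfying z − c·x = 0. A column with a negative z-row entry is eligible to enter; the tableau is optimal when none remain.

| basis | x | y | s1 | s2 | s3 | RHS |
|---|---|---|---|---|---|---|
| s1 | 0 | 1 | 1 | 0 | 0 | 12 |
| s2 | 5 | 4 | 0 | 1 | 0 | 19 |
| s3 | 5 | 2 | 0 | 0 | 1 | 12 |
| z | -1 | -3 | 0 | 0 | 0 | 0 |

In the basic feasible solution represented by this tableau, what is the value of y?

y is not in the basis, so in the current basic feasible solution y = 0.

0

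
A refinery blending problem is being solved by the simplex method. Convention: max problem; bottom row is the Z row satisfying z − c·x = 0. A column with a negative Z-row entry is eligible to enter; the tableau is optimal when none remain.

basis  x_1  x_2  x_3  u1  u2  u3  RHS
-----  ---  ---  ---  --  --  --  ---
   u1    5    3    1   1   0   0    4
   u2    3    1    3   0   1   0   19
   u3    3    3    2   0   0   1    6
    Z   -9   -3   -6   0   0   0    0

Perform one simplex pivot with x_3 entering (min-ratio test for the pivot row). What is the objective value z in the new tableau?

Ratio test on column x_3 — row 1: 4/1 = 4; row 2: 19/3 = 19/3; row 3: 6/2 = 3. Minimum is 3 at row 3 (u3 leaves); pivot element 2.
Pivot on row 3; the Z-row RHS becomes 0 − (-6)·3 = 18.

18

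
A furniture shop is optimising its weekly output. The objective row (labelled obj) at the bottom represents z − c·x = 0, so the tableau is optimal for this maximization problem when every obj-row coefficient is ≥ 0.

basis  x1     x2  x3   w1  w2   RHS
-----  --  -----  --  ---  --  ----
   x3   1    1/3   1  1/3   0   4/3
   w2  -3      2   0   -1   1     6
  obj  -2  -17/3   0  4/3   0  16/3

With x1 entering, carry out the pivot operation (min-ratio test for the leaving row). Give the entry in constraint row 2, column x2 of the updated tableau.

3

Ratio test on column x1 — row 1: (4/3)/1 = 4/3; row 2: entry -3 ≤ 0. Minimum is 4/3 at row 1 (x3 leaves); pivot element 1.
Divide row 1 by 1; eliminate column x1 from the other rows.
Row 2 update in column x2: 2 − (-3)·(1/3) = 3.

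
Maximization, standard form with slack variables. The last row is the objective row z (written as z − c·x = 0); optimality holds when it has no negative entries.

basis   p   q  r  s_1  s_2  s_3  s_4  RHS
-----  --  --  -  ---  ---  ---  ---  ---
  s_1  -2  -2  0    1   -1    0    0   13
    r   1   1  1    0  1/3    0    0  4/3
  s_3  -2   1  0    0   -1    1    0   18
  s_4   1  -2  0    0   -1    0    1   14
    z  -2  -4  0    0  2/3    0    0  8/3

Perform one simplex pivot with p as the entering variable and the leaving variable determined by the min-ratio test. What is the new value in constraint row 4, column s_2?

-4/3

Ratio test on column p — row 1: entry -2 ≤ 0; row 2: (4/3)/1 = 4/3; row 3: entry -2 ≤ 0; row 4: 14/1 = 14. Minimum is 4/3 at row 2 (r leaves); pivot element 1.
Divide row 2 by 1; eliminate column p from the other rows.
Row 4 update in column s_2: -1 − 1·(1/3) = -4/3.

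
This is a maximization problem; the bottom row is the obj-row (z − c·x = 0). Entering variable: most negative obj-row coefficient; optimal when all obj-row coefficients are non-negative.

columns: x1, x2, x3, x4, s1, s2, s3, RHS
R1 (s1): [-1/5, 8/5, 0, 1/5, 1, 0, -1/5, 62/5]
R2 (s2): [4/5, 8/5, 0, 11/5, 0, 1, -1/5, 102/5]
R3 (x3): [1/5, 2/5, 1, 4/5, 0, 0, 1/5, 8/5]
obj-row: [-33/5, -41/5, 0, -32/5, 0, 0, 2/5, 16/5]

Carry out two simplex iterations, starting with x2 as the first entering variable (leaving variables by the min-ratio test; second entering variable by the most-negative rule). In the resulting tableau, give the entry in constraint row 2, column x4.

Ratio test on column x2 — row 1: (62/5)/(8/5) = 31/4; row 2: (102/5)/(8/5) = 51/4; row 3: (8/5)/(2/5) = 4. Minimum is 4 at row 3 (x3 leaves); pivot element 2/5.
Divide row 3 by 2/5; eliminate column x2 from the other rows.
Second iteration: most negative obj-row entry is -5/2 in column x1, so x1 enters.
Ratio test on column x1 — row 1: entry -1 ≤ 0; row 2: entry 0 ≤ 0; row 3: 4/(1/2) = 8. Minimum is 8 at row 3 (x2 leaves); pivot element 1/2.
Divide row 3 by 1/2; eliminate column x1 from the other rows.
After both pivots, the entry at constraint row 2, column x4 is -1.

-1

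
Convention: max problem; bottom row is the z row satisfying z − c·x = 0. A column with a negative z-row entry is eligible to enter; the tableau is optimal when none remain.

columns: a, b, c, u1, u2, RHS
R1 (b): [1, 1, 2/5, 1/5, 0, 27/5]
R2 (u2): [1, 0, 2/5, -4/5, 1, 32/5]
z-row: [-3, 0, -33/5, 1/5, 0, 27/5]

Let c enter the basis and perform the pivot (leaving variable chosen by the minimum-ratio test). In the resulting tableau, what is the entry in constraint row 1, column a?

5/2

Ratio test on column c — row 1: (27/5)/(2/5) = 27/2; row 2: (32/5)/(2/5) = 16. Minimum is 27/2 at row 1 (b leaves); pivot element 2/5.
Divide row 1 by 2/5; eliminate column c from the other rows.
In the new row 1, the a entry is the old entry divided by the pivot: 1/(2/5) = 5/2.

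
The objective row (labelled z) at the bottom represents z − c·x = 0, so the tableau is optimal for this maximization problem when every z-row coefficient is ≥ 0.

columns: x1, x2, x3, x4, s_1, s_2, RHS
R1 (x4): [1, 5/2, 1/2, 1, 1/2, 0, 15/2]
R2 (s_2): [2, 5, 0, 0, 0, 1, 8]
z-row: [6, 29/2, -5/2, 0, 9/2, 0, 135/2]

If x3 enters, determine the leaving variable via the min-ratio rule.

Column x3 entries and ratios — x4: (15/2)/(1/2) = 15; s_2: 0 ≤ 0, skip.
Smallest ratio is 15 in the row of x4, so x4 leaves.

x4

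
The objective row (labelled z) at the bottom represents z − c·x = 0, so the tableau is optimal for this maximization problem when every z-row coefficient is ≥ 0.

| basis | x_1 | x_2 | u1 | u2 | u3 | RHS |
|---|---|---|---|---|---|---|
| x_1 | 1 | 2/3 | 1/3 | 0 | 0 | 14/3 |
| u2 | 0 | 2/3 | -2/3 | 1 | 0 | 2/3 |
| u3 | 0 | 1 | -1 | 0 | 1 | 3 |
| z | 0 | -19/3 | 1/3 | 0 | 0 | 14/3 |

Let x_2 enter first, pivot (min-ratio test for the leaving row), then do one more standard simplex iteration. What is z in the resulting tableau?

35

Ratio test on column x_2 — row 1: (14/3)/(2/3) = 7; row 2: (2/3)/(2/3) = 1; row 3: 3/1 = 3. Minimum is 1 at row 2 (u2 leaves); pivot element 2/3.
Pivot on row 2; the z-row RHS becomes 14/3 − (-19/3)·1 = 11.
Next entering variable (most negative z-row entry -6): u1.
Ratio test on column u1 — row 1: 4/1 = 4; row 2: entry -1 ≤ 0; row 3: entry 0 ≤ 0. Minimum is 4 at row 1 (x_1 leaves); pivot element 1.
After the second pivot the z-row RHS is 11 − (-6)·4 = 35.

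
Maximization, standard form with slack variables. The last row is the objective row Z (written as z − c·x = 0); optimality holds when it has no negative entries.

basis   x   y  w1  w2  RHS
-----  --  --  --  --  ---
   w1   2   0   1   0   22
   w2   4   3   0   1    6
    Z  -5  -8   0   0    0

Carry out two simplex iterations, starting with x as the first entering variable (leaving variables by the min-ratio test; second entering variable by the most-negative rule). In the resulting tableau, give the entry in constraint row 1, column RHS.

22

Ratio test on column x — row 1: 22/2 = 11; row 2: 6/4 = 3/2. Minimum is 3/2 at row 2 (w2 leaves); pivot element 4.
Divide row 2 by 4; eliminate column x from the other rows.
Second iteration: most negative Z-row entry is -17/4 in column y, so y enters.
Ratio test on column y — row 1: entry -3/2 ≤ 0; row 2: (3/2)/(3/4) = 2. Minimum is 2 at row 2 (x leaves); pivot element 3/4.
Divide row 2 by 3/4; eliminate column y from the other rows.
After both pivots, the entry at constraint row 1, column RHS is 22.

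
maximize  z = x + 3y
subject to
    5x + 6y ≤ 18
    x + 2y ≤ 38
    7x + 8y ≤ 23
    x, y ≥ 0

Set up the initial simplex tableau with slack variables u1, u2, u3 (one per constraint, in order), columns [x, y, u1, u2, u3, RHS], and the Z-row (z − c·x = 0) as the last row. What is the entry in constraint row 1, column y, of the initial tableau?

Constraint 1 has coefficient 6 on y.

6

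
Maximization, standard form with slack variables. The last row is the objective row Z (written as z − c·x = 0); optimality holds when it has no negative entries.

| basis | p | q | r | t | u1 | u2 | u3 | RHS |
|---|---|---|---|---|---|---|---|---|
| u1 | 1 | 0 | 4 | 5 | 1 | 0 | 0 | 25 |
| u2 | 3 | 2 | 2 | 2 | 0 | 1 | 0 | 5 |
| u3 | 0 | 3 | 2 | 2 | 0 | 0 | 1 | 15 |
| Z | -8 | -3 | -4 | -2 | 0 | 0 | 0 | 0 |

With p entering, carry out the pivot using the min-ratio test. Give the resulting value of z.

40/3

Ratio test on column p — row 1: 25/1 = 25; row 2: 5/3 = 5/3; row 3: entry 0 ≤ 0. Minimum is 5/3 at row 2 (u2 leaves); pivot element 3.
Pivot on row 2; the Z-row RHS becomes 0 − (-8)·(5/3) = 40/3.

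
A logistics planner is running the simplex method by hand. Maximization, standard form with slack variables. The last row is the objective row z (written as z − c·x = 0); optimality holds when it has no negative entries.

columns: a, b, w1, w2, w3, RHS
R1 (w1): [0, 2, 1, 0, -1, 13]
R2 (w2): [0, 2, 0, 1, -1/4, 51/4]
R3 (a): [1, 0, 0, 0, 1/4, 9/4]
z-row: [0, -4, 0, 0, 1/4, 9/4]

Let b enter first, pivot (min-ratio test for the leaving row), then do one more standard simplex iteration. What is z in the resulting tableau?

Ratio test on column b — row 1: 13/2 = 13/2; row 2: (51/4)/2 = 51/8; row 3: entry 0 ≤ 0. Minimum is 51/8 at row 2 (w2 leaves); pivot element 2.
Pivot on row 2; the z-row RHS becomes 9/4 − (-4)·(51/8) = 111/4.
Next entering variable (most negative z-row entry -1/4): w3.
Ratio test on column w3 — row 1: entry -3/4 ≤ 0; row 2: entry -1/8 ≤ 0; row 3: (9/4)/(1/4) = 9. Minimum is 9 at row 3 (a leaves); pivot element 1/4.
After the second pivot the z-row RHS is 111/4 − (-1/4)·9 = 30.

30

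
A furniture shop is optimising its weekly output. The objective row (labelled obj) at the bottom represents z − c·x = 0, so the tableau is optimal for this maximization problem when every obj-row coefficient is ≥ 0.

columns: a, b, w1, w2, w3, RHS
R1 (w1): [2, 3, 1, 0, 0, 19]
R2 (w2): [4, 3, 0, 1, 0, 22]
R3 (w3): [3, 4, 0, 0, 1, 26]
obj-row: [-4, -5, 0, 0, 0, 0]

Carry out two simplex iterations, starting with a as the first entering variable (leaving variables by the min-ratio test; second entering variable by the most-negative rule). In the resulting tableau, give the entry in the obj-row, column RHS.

Ratio test on column a — row 1: 19/2 = 19/2; row 2: 22/4 = 11/2; row 3: 26/3 = 26/3. Minimum is 11/2 at row 2 (w2 leaves); pivot element 4.
Divide row 2 by 4; eliminate column a from the other rows.
Second iteration: most negative obj-row entry is -2 in column b, so b enters.
Ratio test on column b — row 1: 8/(3/2) = 16/3; row 2: (11/2)/(3/4) = 22/3; row 3: (19/2)/(7/4) = 38/7. Minimum is 16/3 at row 1 (w1 leaves); pivot element 3/2.
Divide row 1 by 3/2; eliminate column b from the other rows.
After both pivots, the entry at the obj-row, column RHS is 98/3.

98/3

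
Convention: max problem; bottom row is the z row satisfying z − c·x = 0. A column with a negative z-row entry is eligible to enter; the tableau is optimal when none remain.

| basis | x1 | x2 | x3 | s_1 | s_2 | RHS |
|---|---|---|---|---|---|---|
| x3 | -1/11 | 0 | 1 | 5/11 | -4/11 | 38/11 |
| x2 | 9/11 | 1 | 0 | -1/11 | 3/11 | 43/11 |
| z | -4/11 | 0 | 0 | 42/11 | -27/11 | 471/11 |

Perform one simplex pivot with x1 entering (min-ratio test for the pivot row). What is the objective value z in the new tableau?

401/9

Ratio test on column x1 — row 1: entry -1/11 ≤ 0; row 2: (43/11)/(9/11) = 43/9. Minimum is 43/9 at row 2 (x2 leaves); pivot element 9/11.
Pivot on row 2; the z-row RHS becomes 471/11 − (-4/11)·(43/9) = 401/9.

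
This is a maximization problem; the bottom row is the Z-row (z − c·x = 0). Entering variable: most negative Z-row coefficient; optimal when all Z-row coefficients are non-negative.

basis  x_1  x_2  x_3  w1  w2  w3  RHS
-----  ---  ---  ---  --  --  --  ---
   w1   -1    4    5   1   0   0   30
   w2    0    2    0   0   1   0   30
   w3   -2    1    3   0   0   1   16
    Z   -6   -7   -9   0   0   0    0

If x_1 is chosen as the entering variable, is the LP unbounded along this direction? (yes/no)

Every constraint-row entry in column x_1 is ≤ 0, so increasing x_1 is unbounded.

yes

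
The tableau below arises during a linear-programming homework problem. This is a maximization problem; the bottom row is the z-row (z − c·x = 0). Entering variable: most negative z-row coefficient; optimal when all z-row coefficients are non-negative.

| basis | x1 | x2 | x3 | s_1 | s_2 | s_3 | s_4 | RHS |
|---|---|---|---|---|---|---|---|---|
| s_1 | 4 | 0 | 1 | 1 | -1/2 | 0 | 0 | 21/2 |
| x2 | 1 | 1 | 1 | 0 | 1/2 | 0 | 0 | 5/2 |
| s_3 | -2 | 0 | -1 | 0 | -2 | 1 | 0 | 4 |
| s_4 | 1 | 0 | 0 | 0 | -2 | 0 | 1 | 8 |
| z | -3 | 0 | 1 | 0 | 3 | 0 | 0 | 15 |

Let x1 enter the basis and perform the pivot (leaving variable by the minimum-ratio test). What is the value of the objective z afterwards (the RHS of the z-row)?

45/2

Ratio test on column x1 — row 1: (21/2)/4 = 21/8; row 2: (5/2)/1 = 5/2; row 3: entry -2 ≤ 0; row 4: 8/1 = 8. Minimum is 5/2 at row 2 (x2 leaves); pivot element 1.
Pivot on row 2; the z-row RHS becomes 15 − (-3)·(5/2) = 45/2.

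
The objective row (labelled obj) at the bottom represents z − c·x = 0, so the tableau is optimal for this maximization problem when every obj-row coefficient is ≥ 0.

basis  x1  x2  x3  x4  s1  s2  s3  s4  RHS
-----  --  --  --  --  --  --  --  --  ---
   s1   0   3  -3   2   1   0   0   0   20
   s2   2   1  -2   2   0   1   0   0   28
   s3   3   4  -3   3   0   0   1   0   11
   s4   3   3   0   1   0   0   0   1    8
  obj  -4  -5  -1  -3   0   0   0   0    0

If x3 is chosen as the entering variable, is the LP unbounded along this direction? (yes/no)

yes

Every constraint-row entry in column x3 is ≤ 0, so increasing x3 is unbounded.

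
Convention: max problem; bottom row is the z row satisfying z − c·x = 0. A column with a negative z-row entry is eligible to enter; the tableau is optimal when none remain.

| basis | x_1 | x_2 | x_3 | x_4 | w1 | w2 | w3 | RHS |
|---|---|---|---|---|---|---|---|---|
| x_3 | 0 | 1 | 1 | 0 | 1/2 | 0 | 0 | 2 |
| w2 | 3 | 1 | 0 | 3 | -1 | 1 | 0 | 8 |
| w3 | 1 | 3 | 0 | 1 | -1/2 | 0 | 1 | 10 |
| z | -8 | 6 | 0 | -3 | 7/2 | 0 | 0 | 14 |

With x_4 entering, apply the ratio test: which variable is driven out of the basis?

w2

Column x_4 entries and ratios — x_3: 0 ≤ 0, skip; w2: 8/3 = 8/3; w3: 10/1 = 10.
Smallest ratio is 8/3 in the row of w2, so w2 leaves.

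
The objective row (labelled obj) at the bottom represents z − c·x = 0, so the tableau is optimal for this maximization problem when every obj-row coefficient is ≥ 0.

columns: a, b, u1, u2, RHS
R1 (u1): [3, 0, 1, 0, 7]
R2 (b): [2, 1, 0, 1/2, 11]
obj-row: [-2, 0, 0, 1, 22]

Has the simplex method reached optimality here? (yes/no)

The obj-row has a negative entry -2 in column a, so it is not optimal.

no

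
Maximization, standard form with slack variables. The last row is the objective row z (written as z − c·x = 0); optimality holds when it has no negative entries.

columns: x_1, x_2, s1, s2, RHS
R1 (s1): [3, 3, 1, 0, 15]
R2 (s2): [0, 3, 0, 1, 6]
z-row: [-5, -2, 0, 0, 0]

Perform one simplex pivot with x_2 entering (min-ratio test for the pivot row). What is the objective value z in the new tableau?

4

Ratio test on column x_2 — row 1: 15/3 = 5; row 2: 6/3 = 2. Minimum is 2 at row 2 (s2 leaves); pivot element 3.
Pivot on row 2; the z-row RHS becomes 0 − (-2)·2 = 4.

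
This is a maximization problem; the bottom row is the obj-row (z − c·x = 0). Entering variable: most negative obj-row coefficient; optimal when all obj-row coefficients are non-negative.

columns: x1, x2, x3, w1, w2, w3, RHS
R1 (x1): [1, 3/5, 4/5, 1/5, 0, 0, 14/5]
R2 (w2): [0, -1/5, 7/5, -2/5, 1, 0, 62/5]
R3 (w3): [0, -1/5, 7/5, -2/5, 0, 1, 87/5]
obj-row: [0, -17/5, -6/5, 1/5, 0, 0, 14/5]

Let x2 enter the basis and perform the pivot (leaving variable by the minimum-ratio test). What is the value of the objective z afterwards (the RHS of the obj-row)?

56/3

Ratio test on column x2 — row 1: (14/5)/(3/5) = 14/3; row 2: entry -1/5 ≤ 0; row 3: entry -1/5 ≤ 0. Minimum is 14/3 at row 1 (x1 leaves); pivot element 3/5.
Pivot on row 1; the obj-row RHS becomes 14/5 − (-17/5)·(14/3) = 56/3.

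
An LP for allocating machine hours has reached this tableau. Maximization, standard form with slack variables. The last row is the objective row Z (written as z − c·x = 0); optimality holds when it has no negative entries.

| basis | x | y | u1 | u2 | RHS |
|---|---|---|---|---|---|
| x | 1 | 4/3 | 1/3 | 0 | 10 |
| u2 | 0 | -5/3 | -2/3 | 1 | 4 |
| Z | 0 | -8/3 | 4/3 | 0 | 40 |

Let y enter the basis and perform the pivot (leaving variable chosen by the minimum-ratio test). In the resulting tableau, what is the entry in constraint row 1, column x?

Ratio test on column y — row 1: 10/(4/3) = 15/2; row 2: entry -5/3 ≤ 0. Minimum is 15/2 at row 1 (x leaves); pivot element 4/3.
Divide row 1 by 4/3; eliminate column y from the other rows.
In the new row 1, the x entry is the old entry divided by the pivot: 1/(4/3) = 3/4.

3/4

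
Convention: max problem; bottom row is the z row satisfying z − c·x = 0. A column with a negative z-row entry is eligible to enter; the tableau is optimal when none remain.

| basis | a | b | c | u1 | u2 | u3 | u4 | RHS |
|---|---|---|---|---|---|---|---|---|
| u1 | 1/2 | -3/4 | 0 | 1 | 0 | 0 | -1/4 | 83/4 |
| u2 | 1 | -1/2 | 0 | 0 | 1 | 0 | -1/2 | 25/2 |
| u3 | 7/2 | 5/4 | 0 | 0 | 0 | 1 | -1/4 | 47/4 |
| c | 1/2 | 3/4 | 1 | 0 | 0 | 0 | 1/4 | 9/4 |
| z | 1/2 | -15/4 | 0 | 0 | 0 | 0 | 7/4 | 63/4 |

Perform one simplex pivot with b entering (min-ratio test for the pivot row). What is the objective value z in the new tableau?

27

Ratio test on column b — row 1: entry -3/4 ≤ 0; row 2: entry -1/2 ≤ 0; row 3: (47/4)/(5/4) = 47/5; row 4: (9/4)/(3/4) = 3. Minimum is 3 at row 4 (c leaves); pivot element 3/4.
Pivot on row 4; the z-row RHS becomes 63/4 − (-15/4)·3 = 27.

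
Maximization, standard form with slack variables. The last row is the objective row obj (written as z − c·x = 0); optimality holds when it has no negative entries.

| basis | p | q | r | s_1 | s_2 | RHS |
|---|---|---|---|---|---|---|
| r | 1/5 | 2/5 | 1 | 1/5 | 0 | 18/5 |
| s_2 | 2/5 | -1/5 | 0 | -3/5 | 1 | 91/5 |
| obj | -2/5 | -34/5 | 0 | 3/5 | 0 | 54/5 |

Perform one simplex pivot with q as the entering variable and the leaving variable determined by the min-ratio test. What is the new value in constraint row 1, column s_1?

Ratio test on column q — row 1: (18/5)/(2/5) = 9; row 2: entry -1/5 ≤ 0. Minimum is 9 at row 1 (r leaves); pivot element 2/5.
Divide row 1 by 2/5; eliminate column q from the other rows.
In the new row 1, the s_1 entry is the old entry divided by the pivot: (1/5)/(2/5) = 1/2.

1/2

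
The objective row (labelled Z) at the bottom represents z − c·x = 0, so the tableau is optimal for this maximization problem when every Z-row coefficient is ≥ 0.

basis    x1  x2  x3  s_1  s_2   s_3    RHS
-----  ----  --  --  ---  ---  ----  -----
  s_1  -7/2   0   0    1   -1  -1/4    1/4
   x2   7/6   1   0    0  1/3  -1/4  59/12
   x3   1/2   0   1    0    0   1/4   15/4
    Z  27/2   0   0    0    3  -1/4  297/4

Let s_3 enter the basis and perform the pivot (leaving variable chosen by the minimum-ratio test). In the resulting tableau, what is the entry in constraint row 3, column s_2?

0

Ratio test on column s_3 — row 1: entry -1/4 ≤ 0; row 2: entry -1/4 ≤ 0; row 3: (15/4)/(1/4) = 15. Minimum is 15 at row 3 (x3 leaves); pivot element 1/4.
Divide row 3 by 1/4; eliminate column s_3 from the other rows.
In the new row 3, the s_2 entry is the old entry divided by the pivot: 0/(1/4) = 0.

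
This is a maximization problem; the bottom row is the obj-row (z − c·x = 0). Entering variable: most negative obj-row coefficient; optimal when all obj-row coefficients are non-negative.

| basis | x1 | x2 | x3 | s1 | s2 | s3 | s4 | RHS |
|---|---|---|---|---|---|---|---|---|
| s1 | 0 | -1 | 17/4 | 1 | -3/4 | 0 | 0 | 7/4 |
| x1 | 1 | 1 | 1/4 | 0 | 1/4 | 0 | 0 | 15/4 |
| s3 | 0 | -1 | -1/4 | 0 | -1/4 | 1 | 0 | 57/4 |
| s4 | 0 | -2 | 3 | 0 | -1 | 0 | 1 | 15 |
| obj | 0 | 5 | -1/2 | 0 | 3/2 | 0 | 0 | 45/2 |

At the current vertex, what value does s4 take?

15

s4 is basic (row 4); its value is the RHS of that row, 15.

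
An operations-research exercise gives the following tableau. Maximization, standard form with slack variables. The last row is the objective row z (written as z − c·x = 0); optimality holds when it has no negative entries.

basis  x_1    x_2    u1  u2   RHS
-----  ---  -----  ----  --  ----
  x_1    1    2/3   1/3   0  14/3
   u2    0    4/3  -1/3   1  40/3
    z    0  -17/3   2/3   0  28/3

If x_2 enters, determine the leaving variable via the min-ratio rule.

Column x_2 entries and ratios — x_1: (14/3)/(2/3) = 7; u2: (40/3)/(4/3) = 10.
Smallest ratio is 7 in the row of x_1, so x_1 leaves.

x_1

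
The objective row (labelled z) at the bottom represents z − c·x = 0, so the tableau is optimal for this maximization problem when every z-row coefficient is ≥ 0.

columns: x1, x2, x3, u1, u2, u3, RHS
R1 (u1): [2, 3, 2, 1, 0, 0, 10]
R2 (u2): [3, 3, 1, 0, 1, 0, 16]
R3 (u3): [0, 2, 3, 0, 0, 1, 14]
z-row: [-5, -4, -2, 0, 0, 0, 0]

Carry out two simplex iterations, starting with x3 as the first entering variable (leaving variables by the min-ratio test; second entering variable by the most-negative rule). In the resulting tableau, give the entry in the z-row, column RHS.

11

Ratio test on column x3 — row 1: 10/2 = 5; row 2: 16/1 = 16; row 3: 14/3 = 14/3. Minimum is 14/3 at row 3 (u3 leaves); pivot element 3.
Divide row 3 by 3; eliminate column x3 from the other rows.
Second iteration: most negative z-row entry is -5 in column x1, so x1 enters.
Ratio test on column x1 — row 1: (2/3)/2 = 1/3; row 2: (34/3)/3 = 34/9; row 3: entry 0 ≤ 0. Minimum is 1/3 at row 1 (u1 leaves); pivot element 2.
Divide row 1 by 2; eliminate column x1 from the other rows.
After both pivots, the entry at the z-row, column RHS is 11.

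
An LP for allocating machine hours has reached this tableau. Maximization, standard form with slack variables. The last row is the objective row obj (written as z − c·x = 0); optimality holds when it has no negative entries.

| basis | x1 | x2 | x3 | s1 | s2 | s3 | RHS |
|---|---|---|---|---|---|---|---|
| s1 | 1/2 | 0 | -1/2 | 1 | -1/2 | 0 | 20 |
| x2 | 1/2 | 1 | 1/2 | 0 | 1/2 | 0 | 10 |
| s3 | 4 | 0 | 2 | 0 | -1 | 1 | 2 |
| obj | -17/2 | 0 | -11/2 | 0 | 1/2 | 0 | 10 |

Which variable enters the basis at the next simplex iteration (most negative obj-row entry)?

Negative obj-row entries: x1: -17/2, x3: -11/2.
The most negative is -17/2 in column x1, so x1 enters.

x1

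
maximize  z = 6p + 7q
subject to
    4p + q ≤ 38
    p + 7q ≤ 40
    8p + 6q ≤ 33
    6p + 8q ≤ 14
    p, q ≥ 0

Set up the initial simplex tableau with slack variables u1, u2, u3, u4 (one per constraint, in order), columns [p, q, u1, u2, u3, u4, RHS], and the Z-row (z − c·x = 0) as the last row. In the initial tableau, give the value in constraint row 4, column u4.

Slack u4 belongs to constraint 4; its column is the unit vector e_4, so the entry in row 4 is 1.

1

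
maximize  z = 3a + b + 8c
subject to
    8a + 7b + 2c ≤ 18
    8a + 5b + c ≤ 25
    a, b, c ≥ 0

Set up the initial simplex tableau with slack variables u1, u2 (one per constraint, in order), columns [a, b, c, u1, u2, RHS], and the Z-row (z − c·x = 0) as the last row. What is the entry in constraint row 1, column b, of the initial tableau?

7

Constraint 1 has coefficient 7 on b.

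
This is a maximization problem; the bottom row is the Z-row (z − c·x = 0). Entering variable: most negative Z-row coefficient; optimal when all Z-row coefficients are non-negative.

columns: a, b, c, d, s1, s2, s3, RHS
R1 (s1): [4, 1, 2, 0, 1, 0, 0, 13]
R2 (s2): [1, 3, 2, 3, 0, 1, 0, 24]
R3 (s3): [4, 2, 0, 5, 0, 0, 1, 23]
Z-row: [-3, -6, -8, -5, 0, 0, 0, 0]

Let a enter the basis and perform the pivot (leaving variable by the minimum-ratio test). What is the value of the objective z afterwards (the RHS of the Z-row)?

39/4

Ratio test on column a — row 1: 13/4 = 13/4; row 2: 24/1 = 24; row 3: 23/4 = 23/4. Minimum is 13/4 at row 1 (s1 leaves); pivot element 4.
Pivot on row 1; the Z-row RHS becomes 0 − (-3)·(13/4) = 39/4.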